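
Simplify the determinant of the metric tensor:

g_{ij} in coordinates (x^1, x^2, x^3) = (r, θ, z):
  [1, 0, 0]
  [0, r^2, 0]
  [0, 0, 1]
Diagonal metric: det(g) = g_{11}·g_{22}·g_{33}
= (1)·(r^2)·(1)
det(g) = r^2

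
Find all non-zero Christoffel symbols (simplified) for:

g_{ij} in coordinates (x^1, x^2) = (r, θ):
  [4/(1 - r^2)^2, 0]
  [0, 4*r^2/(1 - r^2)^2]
Using Γ^k_{ij} = (1/2) g^{km} (∂_i g_{mj} + ∂_j g_{mi} - ∂_m g_{ij}); the metric is diagonal, so only the m = k term contributes.
Non-zero symbols (using the symmetry Γ^k_{ij} = Γ^k_{ji}):
Γ^r_{r r} = (1/2) g^{rr} (∂_r g_{rr} + ∂_r g_{rr} - ∂_r g_{rr}) = (1/2)((1 - r^2)^2/4)((16*r/(1 - r^2)^3) + (16*r/(1 - r^2)^3) - (16*r/(1 - r^2)^3)) = 2*r/(1 - r^2)
Γ^r_{θ θ} = (1/2) g^{rr} (∂_θ g_{rθ} + ∂_θ g_{rθ} - ∂_r g_{θθ}) = (1/2)((1 - r^2)^2/4)((0) + (0) - (-8*(r^3 + r)/(r^2 - 1)^3)) = (r^3 + r)/(r^2 - 1)
Γ^θ_{r θ} = (1/2) g^{θθ} (∂_r g_{θθ} + ∂_θ g_{θr} - ∂_θ g_{rθ}) = (1/2)((1 - r^2)^2/(4*r^2))((-8*(r^3 + r)/(r^2 - 1)^3) + (0) - (0)) = (-r^2 - 1)/(r^3 - r)
All other Christoffel symbols are zero.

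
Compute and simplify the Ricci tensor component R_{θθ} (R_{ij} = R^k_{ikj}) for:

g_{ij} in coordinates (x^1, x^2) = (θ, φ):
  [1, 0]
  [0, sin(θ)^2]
Non-zero Christoffel symbols (Γ^k_{ij} = Γ^k_{ji}):
Γ^θ_{φ φ} = -sin(2*θ)/2
Γ^φ_{θ φ} = 1/tan(θ)
R^θ_{θ θ θ} = 0 (a repeated index in an antisymmetric pair)
R^φ_{θ φ θ} = ∂_φ Γ^φ_{θ θ} - ∂_θ Γ^φ_{θ φ} + Γ^φ_{φ m} Γ^m_{θ θ} - Γ^φ_{θ m} Γ^m_{θ φ}
  = (0) - (-1/sin(θ)^2) + (0) - (1/tan(θ)^2) = 1
R_{θθ} = R^θ_{θ θ θ} + R^φ_{θ φ θ} = (0) + (1) = 1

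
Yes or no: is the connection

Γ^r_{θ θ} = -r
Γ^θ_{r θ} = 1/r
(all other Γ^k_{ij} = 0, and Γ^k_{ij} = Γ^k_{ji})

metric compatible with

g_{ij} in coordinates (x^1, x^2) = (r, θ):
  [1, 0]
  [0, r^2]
Using ∇_k g_{ij} = ∂_k g_{ij} - Γ^m_{ki} g_{mj} - Γ^m_{kj} g_{im}:
e.g. ∇_r g_{θθ} = (2*r) - (r) - (r) = 0
Every component ∇_k g_{ij} vanishes: the connection is metric compatible.
Yes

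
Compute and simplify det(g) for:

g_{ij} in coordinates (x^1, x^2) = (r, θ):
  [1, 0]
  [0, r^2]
For a 2×2 metric: det(g) = g_{11}·g_{22} - g_{12}·g_{21}
= (1)·(r^2) - (0)·(0)
= r^2 - 0
det(g) = r^2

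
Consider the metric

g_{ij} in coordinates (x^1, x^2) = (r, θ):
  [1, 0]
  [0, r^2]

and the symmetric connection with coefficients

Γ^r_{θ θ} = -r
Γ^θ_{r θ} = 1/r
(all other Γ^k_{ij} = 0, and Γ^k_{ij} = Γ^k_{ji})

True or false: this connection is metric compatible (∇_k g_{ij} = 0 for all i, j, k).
Using ∇_k g_{ij} = ∂_k g_{ij} - Γ^m_{ki} g_{mj} - Γ^m_{kj} g_{im}:
e.g. ∇_r g_{θθ} = (2*r) - (r) - (r) = 0
Every component ∇_k g_{ij} vanishes: the connection is metric compatible.
True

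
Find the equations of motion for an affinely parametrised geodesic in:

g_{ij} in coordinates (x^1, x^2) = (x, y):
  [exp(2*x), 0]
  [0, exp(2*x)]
Geodesic equation: d^2x^k/dλ^2 + Γ^k_{ij} (dx^i/dλ)(dx^j/dλ) = 0.
Non-zero Christoffel symbols:
Γ^x_{x x} = 1
Γ^x_{y y} = -1
Γ^y_{x y} = 1
Substituting (the symmetric pair Γ^k_{ij}, Γ^k_{ji} combines into a factor 2):
d^2x/dλ^2 + (dx/dλ)^2 - (dy/dλ)^2 = 0
d^2y/dλ^2 + 2 (dx/dλ)(dy/dλ) = 0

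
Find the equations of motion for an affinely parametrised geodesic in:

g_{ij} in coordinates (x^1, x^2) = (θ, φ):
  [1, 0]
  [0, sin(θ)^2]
Geodesic equation: d^2x^k/dλ^2 + Γ^k_{ij} (dx^i/dλ)(dx^j/dλ) = 0.
Non-zero Christoffel symbols:
Γ^θ_{φ φ} = -sin(2*θ)/2
Γ^φ_{θ φ} = 1/tan(θ)
Substituting (the symmetric pair Γ^k_{ij}, Γ^k_{ji} combines into a factor 2):
d^2θ/dλ^2 - (sin(2*θ)/2) (dφ/dλ)^2 = 0
d^2φ/dλ^2 + (2/tan(θ)) (dθ/dλ)(dφ/dλ) = 0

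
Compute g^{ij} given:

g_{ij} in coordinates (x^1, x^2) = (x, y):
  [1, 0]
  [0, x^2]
The metric is diagonal, so g^{ij} is diagonal with entries 1/g_{ii}: diag(1, 1/(x^2)).
g^{ij}:
  [1, 0]
  [0, 1/x^2]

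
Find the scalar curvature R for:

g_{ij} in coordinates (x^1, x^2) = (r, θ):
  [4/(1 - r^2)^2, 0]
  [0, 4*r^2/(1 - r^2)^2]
Non-zero Christoffel symbols (Γ^k_{ij} = Γ^k_{ji}):
Γ^r_{r r} = 2*r/(1 - r^2)
Γ^r_{θ θ} = (r^3 + r)/(r^2 - 1)
Γ^θ_{r θ} = (-r^2 - 1)/(r^3 - r)
Ricci tensor (R_{ij} = R^k_{ikj}): R_{rr} = -4/(r^2 - 1)^2, R_{rθ} = 0, R_{θθ} = -4*r^2/(r^2 - 1)^2
Inverse metric: g^{rr} = (1 - r^2)^2/4, g^{θθ} = (1 - r^2)^2/(4*r^2)
R = g^{ij} R_{ij} = ((1 - r^2)^2/4)(-4/(r^2 - 1)^2) + ((1 - r^2)^2/(4*r^2))(-4*r^2/(r^2 - 1)^2) = -2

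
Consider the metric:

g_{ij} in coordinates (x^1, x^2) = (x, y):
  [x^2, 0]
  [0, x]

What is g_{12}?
With x^1 = x, x^2 = y, g_{12} = g_{xy} is the row-1, column-2 entry of the matrix.
g_{12} = 0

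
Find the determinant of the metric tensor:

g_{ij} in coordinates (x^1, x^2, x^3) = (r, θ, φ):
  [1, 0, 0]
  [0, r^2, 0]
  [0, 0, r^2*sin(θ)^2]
Diagonal metric: det(g) = g_{11}·g_{22}·g_{33}
= (1)·(r^2)·(r^2*sin(θ)^2)
det(g) = r^4*sin(θ)^2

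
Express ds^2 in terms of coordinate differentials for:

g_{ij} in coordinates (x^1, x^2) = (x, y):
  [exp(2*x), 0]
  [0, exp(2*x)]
ds^2 = g_{ij} dx^i dx^j; only the non-zero components contribute.
ds^2 = exp(2*x) dx^2 + exp(2*x) dy^2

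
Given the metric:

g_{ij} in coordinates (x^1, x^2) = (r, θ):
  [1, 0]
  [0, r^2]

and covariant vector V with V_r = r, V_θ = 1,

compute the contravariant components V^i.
Inverse metric (diagonal): g^{rr} = 1, g^{θθ} = 1/r^2
V^i = g^{ij} V_j:
V^r = (1)(r) + (0)(1) = r
V^θ = (0)(r) + (1/r^2)(1) = 1/r^2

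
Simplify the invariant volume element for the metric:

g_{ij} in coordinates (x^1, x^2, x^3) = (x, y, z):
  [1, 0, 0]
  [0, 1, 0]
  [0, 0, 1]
det(g) = 1
√|det(g)| = 1
Volume element: dV = 1 dx dy dz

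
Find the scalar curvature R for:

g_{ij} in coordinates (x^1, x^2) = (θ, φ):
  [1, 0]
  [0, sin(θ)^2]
Non-zero Christoffel symbols (Γ^k_{ij} = Γ^k_{ji}):
Γ^θ_{φ φ} = -sin(2*θ)/2
Γ^φ_{θ φ} = 1/tan(θ)
Ricci tensor (R_{ij} = R^k_{ikj}): R_{θθ} = 1, R_{θφ} = 0, R_{φφ} = sin(θ)^2
Inverse metric: g^{θθ} = 1, g^{φφ} = 1/sin(θ)^2
R = g^{ij} R_{ij} = (1)(1) + (1/sin(θ)^2)(sin(θ)^2) = 2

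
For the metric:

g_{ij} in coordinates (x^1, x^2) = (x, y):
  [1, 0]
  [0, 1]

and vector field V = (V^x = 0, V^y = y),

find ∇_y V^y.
All Christoffel symbols are zero.
∇_y V^y = ∂_y V^y + Γ^y_{y j} V^j
  = (1) + (0)(0) + (0)(y)
  = 1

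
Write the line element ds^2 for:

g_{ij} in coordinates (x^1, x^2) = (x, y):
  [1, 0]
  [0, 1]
ds^2 = g_{ij} dx^i dx^j; only the non-zero components contribute.
ds^2 = dx^2 + dy^2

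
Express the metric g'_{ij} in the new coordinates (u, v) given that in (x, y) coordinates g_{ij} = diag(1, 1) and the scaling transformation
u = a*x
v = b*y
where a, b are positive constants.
Invert the transformation: x = u/a, y = v/b
g'_{ij} = (∂x^k/∂x'^i)(∂x^l/∂x'^j) g_{kl}; with g_{kl} = δ_{kl} this is Σ_k (∂x^k/∂x'^i)(∂x^k/∂x'^j).
Jacobian: ∂x/∂u = 1/a, ∂x/∂v = 0, ∂y/∂u = 0, ∂y/∂v = 1/b
g'_{uu} = (1/a)(1/a) + (0)(0) = 1/a^2
g'_{uv} = (1/a)(0) + (0)(1/b) = 0
g'_{vv} = (0)(0) + (1/b)(1/b) = 1/b^2
g'_{ij} = diag(1/a^2, 1/b^2)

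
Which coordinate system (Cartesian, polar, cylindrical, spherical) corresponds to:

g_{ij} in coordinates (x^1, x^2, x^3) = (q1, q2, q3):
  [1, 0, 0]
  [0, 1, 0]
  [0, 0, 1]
All components are constant and the metric is the identity, i.e. orthonormal rectilinear coordinates.
Cartesian (3D) coordinates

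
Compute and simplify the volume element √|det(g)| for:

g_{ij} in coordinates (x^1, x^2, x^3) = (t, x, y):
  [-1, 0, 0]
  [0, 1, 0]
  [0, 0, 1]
det(g) = -1
√|det(g)| = 1
Volume element: dV = 1 dt dx dy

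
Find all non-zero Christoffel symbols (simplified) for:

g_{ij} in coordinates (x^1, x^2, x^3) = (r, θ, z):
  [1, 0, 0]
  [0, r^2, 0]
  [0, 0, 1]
Using Γ^k_{ij} = (1/2) g^{km} (∂_i g_{mj} + ∂_j g_{mi} - ∂_m g_{ij}); the metric is diagonal, so only the m = k term contributes.
Non-zero symbols (using the symmetry Γ^k_{ij} = Γ^k_{ji}):
Γ^r_{θ θ} = (1/2) g^{rr} (∂_θ g_{rθ} + ∂_θ g_{rθ} - ∂_r g_{θθ}) = (1/2)(1)((0) + (0) - (2*r)) = -r
Γ^θ_{r θ} = (1/2) g^{θθ} (∂_r g_{θθ} + ∂_θ g_{θr} - ∂_θ g_{rθ}) = (1/2)(1/r^2)((2*r) + (0) - (0)) = 1/r
All other Christoffel symbols are zero.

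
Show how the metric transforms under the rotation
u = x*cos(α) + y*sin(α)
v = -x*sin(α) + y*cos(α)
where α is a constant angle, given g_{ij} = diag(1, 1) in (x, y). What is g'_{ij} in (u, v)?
Invert the transformation: x = u*cos(α) - v*sin(α), y = u*sin(α) + v*cos(α)
g'_{ij} = (∂x^k/∂x'^i)(∂x^l/∂x'^j) g_{kl}; with g_{kl} = δ_{kl} this is Σ_k (∂x^k/∂x'^i)(∂x^k/∂x'^j).
Jacobian: ∂x/∂u = cos(α), ∂x/∂v = -sin(α), ∂y/∂u = sin(α), ∂y/∂v = cos(α)
g'_{uu} = (cos(α))(cos(α)) + (sin(α))(sin(α)) = 1
g'_{uv} = (cos(α))(-sin(α)) + (sin(α))(cos(α)) = 0
g'_{vv} = (-sin(α))(-sin(α)) + (cos(α))(cos(α)) = 1
g'_{ij} = diag(1, 1)
The Euclidean metric is invariant under rotations.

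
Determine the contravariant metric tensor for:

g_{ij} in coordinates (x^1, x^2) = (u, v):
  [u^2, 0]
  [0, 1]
The metric is diagonal, so g^{ij} is diagonal with entries 1/g_{ii}: diag(1/(u^2), 1).
g^{ij}:
  [1/u^2, 0]
  [0, 1]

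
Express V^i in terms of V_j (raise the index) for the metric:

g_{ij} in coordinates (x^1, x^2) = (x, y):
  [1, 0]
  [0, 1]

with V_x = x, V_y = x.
Inverse metric (diagonal): g^{xx} = 1, g^{yy} = 1
V^i = g^{ij} V_j:
V^x = (1)(x) + (0)(x) = x
V^y = (0)(x) + (1)(x) = x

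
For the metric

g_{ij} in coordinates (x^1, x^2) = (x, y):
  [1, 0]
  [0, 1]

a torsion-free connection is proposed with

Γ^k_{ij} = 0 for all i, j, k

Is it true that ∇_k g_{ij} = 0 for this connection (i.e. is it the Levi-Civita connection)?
Using ∇_k g_{ij} = ∂_k g_{ij} - Γ^m_{ki} g_{mj} - Γ^m_{kj} g_{im}:
e.g. ∇_x g_{xx} = (0) - (0) - (0) = 0
Every component ∇_k g_{ij} vanishes: the connection is metric compatible.
Yes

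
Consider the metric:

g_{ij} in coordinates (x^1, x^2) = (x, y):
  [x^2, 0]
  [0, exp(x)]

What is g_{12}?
With x^1 = x, x^2 = y, g_{12} = g_{xy} is the row-1, column-2 entry of the matrix.
g_{12} = 0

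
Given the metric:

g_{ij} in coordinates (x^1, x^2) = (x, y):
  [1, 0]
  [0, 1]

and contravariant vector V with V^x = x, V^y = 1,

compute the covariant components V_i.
V_i = g_{ij} V^j:
V_x = (1)(x) + (0)(1) = x
V_y = (0)(x) + (1)(1) = 1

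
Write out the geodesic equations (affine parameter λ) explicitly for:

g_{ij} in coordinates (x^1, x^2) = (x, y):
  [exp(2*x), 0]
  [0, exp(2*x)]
Geodesic equation: d^2x^k/dλ^2 + Γ^k_{ij} (dx^i/dλ)(dx^j/dλ) = 0.
Non-zero Christoffel symbols:
Γ^x_{x x} = 1
Γ^x_{y y} = -1
Γ^y_{x y} = 1
Substituting (the symmetric pair Γ^k_{ij}, Γ^k_{ji} combines into a factor 2):
d^2x/dλ^2 + (dx/dλ)^2 - (dy/dλ)^2 = 0
d^2y/dλ^2 + 2 (dx/dλ)(dy/dλ) = 0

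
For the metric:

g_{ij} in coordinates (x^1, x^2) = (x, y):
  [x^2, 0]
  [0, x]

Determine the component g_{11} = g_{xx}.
With x^1 = x, x^2 = y, g_{11} = g_{xx} is the row-1, column-1 entry of the matrix.
g_{11} = x^2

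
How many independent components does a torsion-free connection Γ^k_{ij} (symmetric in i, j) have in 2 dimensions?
Γ^k_{ij} has n choices for the upper index and n(n+1)/2 independent symmetric lower index pairs.
Total = 2 × 2×3/2 = 2 × 3 = 6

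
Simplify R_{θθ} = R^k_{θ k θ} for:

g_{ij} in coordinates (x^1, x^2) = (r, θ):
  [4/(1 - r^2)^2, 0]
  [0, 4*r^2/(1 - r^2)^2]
Non-zero Christoffel symbols (Γ^k_{ij} = Γ^k_{ji}):
Γ^r_{r r} = 2*r/(1 - r^2)
Γ^r_{θ θ} = (r^3 + r)/(r^2 - 1)
Γ^θ_{r θ} = (-r^2 - 1)/(r^3 - r)
R^r_{θ r θ} = ∂_r Γ^r_{θ θ} - ∂_θ Γ^r_{θ r} + Γ^r_{r m} Γ^m_{θ θ} - Γ^r_{θ m} Γ^m_{θ r}
  = ((r^4 - 4*r^2 - 1)/(r^2 - 1)^2) - (0) + (-2*r^2*(r^2 + 1)/(r^2 - 1)^2) - (-(r^2 + 1)^2/(r^2 - 1)^2) = -4*r^2/(r^2 - 1)^2
R^θ_{θ θ θ} = 0 (a repeated index in an antisymmetric pair)
R_{θθ} = R^r_{θ r θ} + R^θ_{θ θ θ} = (-4*r^2/(r^2 - 1)^2) + (0) = -4*r^2/(r^2 - 1)^2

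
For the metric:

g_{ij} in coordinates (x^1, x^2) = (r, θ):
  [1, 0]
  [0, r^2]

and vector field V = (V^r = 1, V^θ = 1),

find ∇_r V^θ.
Non-zero Christoffel symbols:
Γ^r_{θ θ} = -r
Γ^θ_{r θ} = 1/r
∇_r V^θ = ∂_r V^θ + Γ^θ_{r j} V^j
  = (0) + (0)(1) + (1/r)(1)
  = 1/r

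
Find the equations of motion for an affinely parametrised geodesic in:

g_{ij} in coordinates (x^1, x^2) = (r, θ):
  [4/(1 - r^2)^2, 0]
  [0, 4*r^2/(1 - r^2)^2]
Geodesic equation: d^2x^k/dλ^2 + Γ^k_{ij} (dx^i/dλ)(dx^j/dλ) = 0.
Non-zero Christoffel symbols:
Γ^r_{r r} = 2*r/(1 - r^2)
Γ^r_{θ θ} = (r^3 + r)/(r^2 - 1)
Γ^θ_{r θ} = (-r^2 - 1)/(r^3 - r)
Substituting (the symmetric pair Γ^k_{ij}, Γ^k_{ji} combines into a factor 2):
d^2r/dλ^2 + (2*r/(1 - r^2)) (dr/dλ)^2 + ((r^3 + r)/(r^2 - 1)) (dθ/dλ)^2 = 0
d^2θ/dλ^2 + ((-2*r^2 - 2)/(r^3 - r)) (dr/dλ)(dθ/dλ) = 0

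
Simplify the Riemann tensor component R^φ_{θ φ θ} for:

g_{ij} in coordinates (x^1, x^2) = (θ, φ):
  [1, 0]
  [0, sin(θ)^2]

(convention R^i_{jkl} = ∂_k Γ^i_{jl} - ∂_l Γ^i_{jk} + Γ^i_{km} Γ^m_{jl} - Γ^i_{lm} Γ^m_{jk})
Non-zero Christoffel symbols (Γ^k_{ij} = Γ^k_{ji}):
Γ^θ_{φ φ} = -sin(2*θ)/2
Γ^φ_{θ φ} = 1/tan(θ)
R^φ_{θ φ θ} = ∂_φ Γ^φ_{θ θ} - ∂_θ Γ^φ_{θ φ} + Γ^φ_{φ m} Γ^m_{θ θ} - Γ^φ_{θ m} Γ^m_{θ φ}
  = (0) - (-1/sin(θ)^2) + (0) - (1/tan(θ)^2) = 1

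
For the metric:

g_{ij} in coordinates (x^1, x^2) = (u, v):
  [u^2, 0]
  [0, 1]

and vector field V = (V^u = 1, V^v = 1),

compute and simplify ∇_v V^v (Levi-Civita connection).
Non-zero Christoffel symbols:
Γ^u_{u u} = 1/u
∇_v V^v = ∂_v V^v + Γ^v_{v j} V^j
  = (0) + (0)(1) + (0)(1)
  = 0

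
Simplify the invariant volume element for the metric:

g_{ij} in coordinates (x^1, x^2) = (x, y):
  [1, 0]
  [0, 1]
det(g) = 1
√|det(g)| = 1
Volume element: dV = 1 dx dy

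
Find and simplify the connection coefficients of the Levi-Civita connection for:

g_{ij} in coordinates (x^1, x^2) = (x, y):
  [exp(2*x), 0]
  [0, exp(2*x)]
Using Γ^k_{ij} = (1/2) g^{km} (∂_i g_{mj} + ∂_j g_{mi} - ∂_m g_{ij}); the metric is diagonal, so only the m = k term contributes.
Non-zero symbols (using the symmetry Γ^k_{ij} = Γ^k_{ji}):
Γ^x_{x x} = (1/2) g^{xx} (∂_x g_{xx} + ∂_x g_{xx} - ∂_x g_{xx}) = (1/2)(exp(-2*x))((2*exp(2*x)) + (2*exp(2*x)) - (2*exp(2*x))) = 1
Γ^x_{y y} = (1/2) g^{xx} (∂_y g_{xy} + ∂_y g_{xy} - ∂_x g_{yy}) = (1/2)(exp(-2*x))((0) + (0) - (2*exp(2*x))) = -1
Γ^y_{x y} = (1/2) g^{yy} (∂_x g_{yy} + ∂_y g_{yx} - ∂_y g_{xy}) = (1/2)(exp(-2*x))((2*exp(2*x)) + (0) - (0)) = 1
All other Christoffel symbols are zero.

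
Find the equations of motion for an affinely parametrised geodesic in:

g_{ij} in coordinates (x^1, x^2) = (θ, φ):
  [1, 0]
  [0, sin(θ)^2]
Geodesic equation: d^2x^k/dλ^2 + Γ^k_{ij} (dx^i/dλ)(dx^j/dλ) = 0.
Non-zero Christoffel symbols:
Γ^θ_{φ φ} = -sin(2*θ)/2
Γ^φ_{θ φ} = 1/tan(θ)
Substituting (the symmetric pair Γ^k_{ij}, Γ^k_{ji} combines into a factor 2):
d^2θ/dλ^2 - (sin(2*θ)/2) (dφ/dλ)^2 = 0
d^2φ/dλ^2 + (2/tan(θ)) (dθ/dλ)(dφ/dλ) = 0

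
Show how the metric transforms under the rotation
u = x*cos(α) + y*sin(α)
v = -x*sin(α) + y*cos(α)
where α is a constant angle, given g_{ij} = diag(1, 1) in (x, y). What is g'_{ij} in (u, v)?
Invert the transformation: x = u*cos(α) - v*sin(α), y = u*sin(α) + v*cos(α)
g'_{ij} = (∂x^k/∂x'^i)(∂x^l/∂x'^j) g_{kl}; with g_{kl} = δ_{kl} this is Σ_k (∂x^k/∂x'^i)(∂x^k/∂x'^j).
Jacobian: ∂x/∂u = cos(α), ∂x/∂v = -sin(α), ∂y/∂u = sin(α), ∂y/∂v = cos(α)
g'_{uu} = (cos(α))(cos(α)) + (sin(α))(sin(α)) = 1
g'_{uv} = (cos(α))(-sin(α)) + (sin(α))(cos(α)) = 0
g'_{vv} = (-sin(α))(-sin(α)) + (cos(α))(cos(α)) = 1
g'_{ij} = diag(1, 1)
The Euclidean metric is invariant under rotations.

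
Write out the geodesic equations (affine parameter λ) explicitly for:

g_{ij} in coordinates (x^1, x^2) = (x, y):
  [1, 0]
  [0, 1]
Geodesic equation: d^2x^k/dλ^2 + Γ^k_{ij} (dx^i/dλ)(dx^j/dλ) = 0.
All Christoffel symbols vanish, so the geodesics are straight lines:
d^2x/dλ^2 = 0
d^2y/dλ^2 = 0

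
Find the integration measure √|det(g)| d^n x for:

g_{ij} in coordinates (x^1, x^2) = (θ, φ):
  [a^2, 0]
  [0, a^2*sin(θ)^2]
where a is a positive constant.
det(g) = a^4*sin(θ)^2
√|det(g)| = a^2*sin(θ) (taking 0 < θ < π so that |sin(θ)| = sin(θ))
Volume element: dV = a^2*sin(θ) dθ dφ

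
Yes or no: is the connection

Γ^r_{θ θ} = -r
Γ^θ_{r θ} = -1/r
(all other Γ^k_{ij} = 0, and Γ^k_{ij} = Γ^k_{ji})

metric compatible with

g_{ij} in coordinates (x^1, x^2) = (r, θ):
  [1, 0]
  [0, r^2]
Using ∇_k g_{ij} = ∂_k g_{ij} - Γ^m_{ki} g_{mj} - Γ^m_{kj} g_{im}:
∇_r g_{θθ} = (2*r) - (-r) - (-r) = 4*r ≠ 0
So the connection is not metric compatible (it is not the Levi-Civita connection).
No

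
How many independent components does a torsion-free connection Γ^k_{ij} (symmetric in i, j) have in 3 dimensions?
Γ^k_{ij} has n choices for the upper index and n(n+1)/2 independent symmetric lower index pairs.
Total = 3 × 3×4/2 = 3 × 6 = 18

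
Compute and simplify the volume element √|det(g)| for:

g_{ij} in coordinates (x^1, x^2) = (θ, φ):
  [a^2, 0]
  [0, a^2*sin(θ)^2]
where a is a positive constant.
det(g) = a^4*sin(θ)^2
√|det(g)| = a^2*sin(θ) (taking 0 < θ < π so that |sin(θ)| = sin(θ))
Volume element: dV = a^2*sin(θ) dθ dφ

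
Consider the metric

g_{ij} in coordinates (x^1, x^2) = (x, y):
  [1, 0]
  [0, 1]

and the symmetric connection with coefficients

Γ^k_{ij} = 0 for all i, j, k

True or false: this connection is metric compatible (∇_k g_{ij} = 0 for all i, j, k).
Using ∇_k g_{ij} = ∂_k g_{ij} - Γ^m_{ki} g_{mj} - Γ^m_{kj} g_{im}:
e.g. ∇_y g_{xy} = (0) - (0) - (0) = 0
Every component ∇_k g_{ij} vanishes: the connection is metric compatible.
True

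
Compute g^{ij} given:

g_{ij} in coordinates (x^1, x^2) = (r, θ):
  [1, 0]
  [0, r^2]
The metric is diagonal, so g^{ij} is diagonal with entries 1/g_{ii}: diag(1, 1/(r^2)).
g^{ij}:
  [1, 0]
  [0, 1/r^2]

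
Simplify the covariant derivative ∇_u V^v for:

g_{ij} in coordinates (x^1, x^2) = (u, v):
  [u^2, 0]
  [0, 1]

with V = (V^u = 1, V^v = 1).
Non-zero Christoffel symbols:
Γ^u_{u u} = 1/u
∇_u V^v = ∂_u V^v + Γ^v_{u j} V^j
  = (0) + (0)(1) + (0)(1)
  = 0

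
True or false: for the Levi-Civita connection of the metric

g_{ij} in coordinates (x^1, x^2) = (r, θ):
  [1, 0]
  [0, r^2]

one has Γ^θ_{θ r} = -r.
Γ^θ_{θ r} = (1/2) g^{θθ} (∂_θ g_{θr} + ∂_r g_{θθ} - ∂_θ g_{θr}) = (1/2)(1/r^2)((0) + (2*r) - (0)) = 1/r
This differs from the proposed value -r.
False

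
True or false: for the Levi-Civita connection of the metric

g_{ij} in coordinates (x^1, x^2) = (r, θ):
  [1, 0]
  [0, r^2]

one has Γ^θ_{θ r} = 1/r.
Γ^θ_{θ r} = (1/2) g^{θθ} (∂_θ g_{θr} + ∂_r g_{θθ} - ∂_θ g_{θr}) = (1/2)(1/r^2)((0) + (2*r) - (0)) = 1/r
This equals the proposed value 1/r.
True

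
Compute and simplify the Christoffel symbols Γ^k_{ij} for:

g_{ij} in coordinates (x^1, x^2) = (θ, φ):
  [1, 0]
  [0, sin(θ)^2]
Using Γ^k_{ij} = (1/2) g^{km} (∂_i g_{mj} + ∂_j g_{mi} - ∂_m g_{ij}); the metric is diagonal, so only the m = k term contributes.
Non-zero symbols (using the symmetry Γ^k_{ij} = Γ^k_{ji}):
Γ^θ_{φ φ} = (1/2) g^{θθ} (∂_φ g_{θφ} + ∂_φ g_{θφ} - ∂_θ g_{φφ}) = (1/2)(1)((0) + (0) - (sin(2*θ))) = -sin(2*θ)/2
Γ^φ_{θ φ} = (1/2) g^{φφ} (∂_θ g_{φφ} + ∂_φ g_{φθ} - ∂_φ g_{θφ}) = (1/2)(1/sin(θ)^2)((sin(2*θ)) + (0) - (0)) = 1/tan(θ)
All other Christoffel symbols are zero.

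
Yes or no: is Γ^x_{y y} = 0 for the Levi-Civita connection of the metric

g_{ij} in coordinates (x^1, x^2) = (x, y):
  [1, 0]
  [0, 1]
Γ^x_{y y} = (1/2) g^{xx} (∂_y g_{xy} + ∂_y g_{xy} - ∂_x g_{yy}) = (1/2)(1)((0) + (0) - (0)) = 0
This equals the proposed value 0.
Yes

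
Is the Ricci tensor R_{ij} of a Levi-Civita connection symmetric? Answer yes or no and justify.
R_{ij} = R^k_{ikj}; the pair symmetry R_{kilj} = R_{ljki} gives R_{ij} = R_{ji}.
Yes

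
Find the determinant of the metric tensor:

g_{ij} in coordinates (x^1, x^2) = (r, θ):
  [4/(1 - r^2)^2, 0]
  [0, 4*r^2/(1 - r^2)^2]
For a 2×2 metric: det(g) = g_{11}·g_{22} - g_{12}·g_{21}
= (4/(1 - r^2)^2)·(4*r^2/(1 - r^2)^2) - (0)·(0)
= 16*r^2/(1 - r^2)^4 - 0
det(g) = 16*r^2/(1 - r^2)^4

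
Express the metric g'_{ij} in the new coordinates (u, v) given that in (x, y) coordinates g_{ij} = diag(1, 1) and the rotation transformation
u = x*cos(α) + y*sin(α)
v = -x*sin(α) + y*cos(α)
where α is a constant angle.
Invert the transformation: x = u*cos(α) - v*sin(α), y = u*sin(α) + v*cos(α)
g'_{ij} = (∂x^k/∂x'^i)(∂x^l/∂x'^j) g_{kl}; with g_{kl} = δ_{kl} this is Σ_k (∂x^k/∂x'^i)(∂x^k/∂x'^j).
Jacobian: ∂x/∂u = cos(α), ∂x/∂v = -sin(α), ∂y/∂u = sin(α), ∂y/∂v = cos(α)
g'_{uu} = (cos(α))(cos(α)) + (sin(α))(sin(α)) = 1
g'_{uv} = (cos(α))(-sin(α)) + (sin(α))(cos(α)) = 0
g'_{vv} = (-sin(α))(-sin(α)) + (cos(α))(cos(α)) = 1
g'_{ij} = diag(1, 1)
The Euclidean metric is invariant under rotations.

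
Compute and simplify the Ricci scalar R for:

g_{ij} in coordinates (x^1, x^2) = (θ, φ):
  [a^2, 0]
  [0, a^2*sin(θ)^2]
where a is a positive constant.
Non-zero Christoffel symbols (Γ^k_{ij} = Γ^k_{ji}):
Γ^θ_{φ φ} = -sin(2*θ)/2
Γ^φ_{θ φ} = 1/tan(θ)
Ricci tensor (R_{ij} = R^k_{ikj}): R_{θθ} = 1, R_{θφ} = 0, R_{φφ} = sin(θ)^2
Inverse metric: g^{θθ} = 1/a^2, g^{φφ} = 1/(a^2*sin(θ)^2)
R = g^{ij} R_{ij} = (1/a^2)(1) + (1/(a^2*sin(θ)^2))(sin(θ)^2) = 2/a^2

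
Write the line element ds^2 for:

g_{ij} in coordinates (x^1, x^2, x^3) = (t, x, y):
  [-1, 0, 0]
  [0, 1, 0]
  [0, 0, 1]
ds^2 = g_{ij} dx^i dx^j; only the non-zero components contribute.
ds^2 = -dt^2 + dx^2 + dy^2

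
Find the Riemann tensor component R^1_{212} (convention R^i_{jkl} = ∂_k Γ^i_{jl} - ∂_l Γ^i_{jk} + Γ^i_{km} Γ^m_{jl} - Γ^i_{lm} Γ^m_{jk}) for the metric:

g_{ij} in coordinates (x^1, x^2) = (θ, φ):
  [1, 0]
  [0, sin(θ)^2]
Non-zero Christoffel symbols (Γ^k_{ij} = Γ^k_{ji}):
Γ^θ_{φ φ} = -sin(2*θ)/2
Γ^φ_{θ φ} = 1/tan(θ)
R^θ_{φ θ φ} = ∂_θ Γ^θ_{φ φ} - ∂_φ Γ^θ_{φ θ} + Γ^θ_{θ m} Γ^m_{φ φ} - Γ^θ_{φ m} Γ^m_{φ θ}
  = (-cos(2*θ)) - (0) + (0) - (-cos(θ)^2) = sin(θ)^2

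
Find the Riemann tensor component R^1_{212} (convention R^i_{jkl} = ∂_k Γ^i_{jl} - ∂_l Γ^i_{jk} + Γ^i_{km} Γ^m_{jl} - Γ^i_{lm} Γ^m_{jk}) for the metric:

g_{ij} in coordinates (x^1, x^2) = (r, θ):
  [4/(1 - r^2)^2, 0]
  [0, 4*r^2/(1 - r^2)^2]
Non-zero Christoffel symbols (Γ^k_{ij} = Γ^k_{ji}):
Γ^r_{r r} = 2*r/(1 - r^2)
Γ^r_{θ θ} = (r^3 + r)/(r^2 - 1)
Γ^θ_{r θ} = (-r^2 - 1)/(r^3 - r)
R^r_{θ r θ} = ∂_r Γ^r_{θ θ} - ∂_θ Γ^r_{θ r} + Γ^r_{r m} Γ^m_{θ θ} - Γ^r_{θ m} Γ^m_{θ r}
  = ((r^4 - 4*r^2 - 1)/(r^2 - 1)^2) - (0) + (-2*r^2*(r^2 + 1)/(r^2 - 1)^2) - (-(r^2 + 1)^2/(r^2 - 1)^2) = -4*r^2/(r^2 - 1)^2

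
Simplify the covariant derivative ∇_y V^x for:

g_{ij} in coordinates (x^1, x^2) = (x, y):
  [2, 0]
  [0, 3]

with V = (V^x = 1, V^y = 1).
All Christoffel symbols are zero.
∇_y V^x = ∂_y V^x + Γ^x_{y j} V^j
  = (0) + (0)(1) + (0)(1)
  = 0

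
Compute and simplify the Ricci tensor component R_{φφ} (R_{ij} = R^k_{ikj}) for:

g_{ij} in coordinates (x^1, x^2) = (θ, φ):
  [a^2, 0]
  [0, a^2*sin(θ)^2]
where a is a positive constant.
Non-zero Christoffel symbols (Γ^k_{ij} = Γ^k_{ji}):
Γ^θ_{φ φ} = -sin(2*θ)/2
Γ^φ_{θ φ} = 1/tan(θ)
R^θ_{φ θ φ} = ∂_θ Γ^θ_{φ φ} - ∂_φ Γ^θ_{φ θ} + Γ^θ_{θ m} Γ^m_{φ φ} - Γ^θ_{φ m} Γ^m_{φ θ}
  = (-cos(2*θ)) - (0) + (0) - (-cos(θ)^2) = sin(θ)^2
R^φ_{φ φ φ} = 0 (a repeated index in an antisymmetric pair)
R_{φφ} = R^θ_{φ θ φ} + R^φ_{φ φ φ} = (sin(θ)^2) + (0) = sin(θ)^2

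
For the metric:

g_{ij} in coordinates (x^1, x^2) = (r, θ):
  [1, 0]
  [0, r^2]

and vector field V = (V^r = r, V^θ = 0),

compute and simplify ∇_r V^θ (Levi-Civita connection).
Non-zero Christoffel symbols:
Γ^r_{θ θ} = -r
Γ^θ_{r θ} = 1/r
∇_r V^θ = ∂_r V^θ + Γ^θ_{r j} V^j
  = (0) + (0)(r) + (1/r)(0)
  = 0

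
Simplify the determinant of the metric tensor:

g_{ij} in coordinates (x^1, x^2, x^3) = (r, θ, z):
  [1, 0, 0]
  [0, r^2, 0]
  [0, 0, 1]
Diagonal metric: det(g) = g_{11}·g_{22}·g_{33}
= (1)·(r^2)·(1)
det(g) = r^2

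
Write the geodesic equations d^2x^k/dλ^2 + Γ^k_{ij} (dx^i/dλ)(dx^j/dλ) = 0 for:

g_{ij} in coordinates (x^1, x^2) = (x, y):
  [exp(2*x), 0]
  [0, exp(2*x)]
Geodesic equation: d^2x^k/dλ^2 + Γ^k_{ij} (dx^i/dλ)(dx^j/dλ) = 0.
Non-zero Christoffel symbols:
Γ^x_{x x} = 1
Γ^x_{y y} = -1
Γ^y_{x y} = 1
Substituting (the symmetric pair Γ^k_{ij}, Γ^k_{ji} combines into a factor 2):
d^2x/dλ^2 + (dx/dλ)^2 - (dy/dλ)^2 = 0
d^2y/dλ^2 + 2 (dx/dλ)(dy/dλ) = 0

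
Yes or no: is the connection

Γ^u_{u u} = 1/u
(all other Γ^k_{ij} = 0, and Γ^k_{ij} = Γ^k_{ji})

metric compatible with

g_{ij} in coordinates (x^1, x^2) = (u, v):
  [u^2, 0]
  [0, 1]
Using ∇_k g_{ij} = ∂_k g_{ij} - Γ^m_{ki} g_{mj} - Γ^m_{kj} g_{im}:
e.g. ∇_u g_{uu} = (2*u) - (u) - (u) = 0
Every component ∇_k g_{ij} vanishes: the connection is metric compatible.
Yes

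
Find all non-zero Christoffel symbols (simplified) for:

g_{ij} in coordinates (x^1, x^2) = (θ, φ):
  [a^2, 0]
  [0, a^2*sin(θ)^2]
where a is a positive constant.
Using Γ^k_{ij} = (1/2) g^{km} (∂_i g_{mj} + ∂_j g_{mi} - ∂_m g_{ij}); the metric is diagonal, so only the m = k term contributes.
Non-zero symbols (using the symmetry Γ^k_{ij} = Γ^k_{ji}):
Γ^θ_{φ φ} = (1/2) g^{θθ} (∂_φ g_{θφ} + ∂_φ g_{θφ} - ∂_θ g_{φφ}) = (1/2)(1/a^2)((0) + (0) - (a^2*sin(2*θ))) = -sin(2*θ)/2
Γ^φ_{θ φ} = (1/2) g^{φφ} (∂_θ g_{φφ} + ∂_φ g_{φθ} - ∂_φ g_{θφ}) = (1/2)(1/(a^2*sin(θ)^2))((a^2*sin(2*θ)) + (0) - (0)) = 1/tan(θ)
All other Christoffel symbols are zero.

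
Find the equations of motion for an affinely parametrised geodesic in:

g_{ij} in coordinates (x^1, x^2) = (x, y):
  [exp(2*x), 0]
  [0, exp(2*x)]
Geodesic equation: d^2x^k/dλ^2 + Γ^k_{ij} (dx^i/dλ)(dx^j/dλ) = 0.
Non-zero Christoffel symbols:
Γ^x_{x x} = 1
Γ^x_{y y} = -1
Γ^y_{x y} = 1
Substituting (the symmetric pair Γ^k_{ij}, Γ^k_{ji} combines into a factor 2):
d^2x/dλ^2 + (dx/dλ)^2 - (dy/dλ)^2 = 0
d^2y/dλ^2 + 2 (dx/dλ)(dy/dλ) = 0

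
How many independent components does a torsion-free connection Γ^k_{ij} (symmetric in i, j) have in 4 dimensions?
Γ^k_{ij} has n choices for the upper index and n(n+1)/2 independent symmetric lower index pairs.
Total = 4 × 4×5/2 = 4 × 10 = 40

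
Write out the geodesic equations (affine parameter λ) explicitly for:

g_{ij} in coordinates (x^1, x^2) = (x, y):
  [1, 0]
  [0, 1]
Geodesic equation: d^2x^k/dλ^2 + Γ^k_{ij} (dx^i/dλ)(dx^j/dλ) = 0.
All Christoffel symbols vanish, so the geodesics are straight lines:
d^2x/dλ^2 = 0
d^2y/dλ^2 = 0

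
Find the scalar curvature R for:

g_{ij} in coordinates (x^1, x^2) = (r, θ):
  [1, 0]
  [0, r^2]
Non-zero Christoffel symbols (Γ^k_{ij} = Γ^k_{ji}):
Γ^r_{θ θ} = -r
Γ^θ_{r θ} = 1/r
Ricci tensor (R_{ij} = R^k_{ikj}): R_{rr} = 0, R_{rθ} = 0, R_{θθ} = 0
Inverse metric: g^{rr} = 1, g^{θθ} = 1/r^2
R = g^{ij} R_{ij} = (1)(0) + (1/r^2)(0) = 0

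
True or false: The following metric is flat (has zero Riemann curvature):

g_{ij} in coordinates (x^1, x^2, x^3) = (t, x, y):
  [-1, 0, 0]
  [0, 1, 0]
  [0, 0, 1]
All metric components are constant, so every Christoffel symbol vanishes and R^i_{jkl} = 0.
True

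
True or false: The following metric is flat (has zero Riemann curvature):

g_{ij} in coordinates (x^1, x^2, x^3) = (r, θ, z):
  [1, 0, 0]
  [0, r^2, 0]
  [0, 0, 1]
Non-zero Christoffel symbols:
Γ^r_{θ θ} = -r
Γ^θ_{r θ} = 1/r
Ricci tensor: R_{rr} = 0, R_{rθ} = 0, R_{rz} = 0, R_{θθ} = 0, R_{θz} = 0, R_{zz} = 0
All R_{ij} vanish; in 3 dimensions the Riemann tensor is fully determined by the Ricci tensor, so R^i_{jkl} = 0: the metric is flat (curvilinear coordinates on flat space).
True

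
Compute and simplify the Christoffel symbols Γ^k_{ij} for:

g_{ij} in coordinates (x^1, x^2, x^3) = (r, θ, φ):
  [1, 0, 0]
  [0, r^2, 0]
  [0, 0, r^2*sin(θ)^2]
Using Γ^k_{ij} = (1/2) g^{km} (∂_i g_{mj} + ∂_j g_{mi} - ∂_m g_{ij}); the metric is diagonal, so only the m = k term contributes.
Non-zero symbols (using the symmetry Γ^k_{ij} = Γ^k_{ji}):
Γ^r_{θ θ} = (1/2) g^{rr} (∂_θ g_{rθ} + ∂_θ g_{rθ} - ∂_r g_{θθ}) = (1/2)(1)((0) + (0) - (2*r)) = -r
Γ^r_{φ φ} = (1/2) g^{rr} (∂_φ g_{rφ} + ∂_φ g_{rφ} - ∂_r g_{φφ}) = (1/2)(1)((0) + (0) - (2*r*sin(θ)^2)) = -r*sin(θ)^2
Γ^θ_{r θ} = (1/2) g^{θθ} (∂_r g_{θθ} + ∂_θ g_{θr} - ∂_θ g_{rθ}) = (1/2)(1/r^2)((2*r) + (0) - (0)) = 1/r
Γ^θ_{φ φ} = (1/2) g^{θθ} (∂_φ g_{θφ} + ∂_φ g_{θφ} - ∂_θ g_{φφ}) = (1/2)(1/r^2)((0) + (0) - (r^2*sin(2*θ))) = -sin(2*θ)/2
Γ^φ_{r φ} = (1/2) g^{φφ} (∂_r g_{φφ} + ∂_φ g_{φr} - ∂_φ g_{rφ}) = (1/2)(1/(r^2*sin(θ)^2))((2*r*sin(θ)^2) + (0) - (0)) = 1/r
Γ^φ_{θ φ} = (1/2) g^{φφ} (∂_θ g_{φφ} + ∂_φ g_{φθ} - ∂_φ g_{θφ}) = (1/2)(1/(r^2*sin(θ)^2))((r^2*sin(2*θ)) + (0) - (0)) = 1/tan(θ)
All other Christoffel symbols are zero.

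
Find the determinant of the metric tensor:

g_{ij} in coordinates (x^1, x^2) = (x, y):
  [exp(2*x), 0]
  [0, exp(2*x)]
For a 2×2 metric: det(g) = g_{11}·g_{22} - g_{12}·g_{21}
= (exp(2*x))·(exp(2*x)) - (0)·(0)
= exp(4*x) - 0
det(g) = exp(4*x)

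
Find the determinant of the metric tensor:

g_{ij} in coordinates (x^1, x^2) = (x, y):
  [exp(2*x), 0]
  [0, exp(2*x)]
For a 2×2 metric: det(g) = g_{11}·g_{22} - g_{12}·g_{21}
= (exp(2*x))·(exp(2*x)) - (0)·(0)
= exp(4*x) - 0
det(g) = exp(4*x)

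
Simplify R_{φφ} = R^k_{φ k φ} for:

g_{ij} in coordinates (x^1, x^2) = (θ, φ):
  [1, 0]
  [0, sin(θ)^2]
Non-zero Christoffel symbols (Γ^k_{ij} = Γ^k_{ji}):
Γ^θ_{φ φ} = -sin(2*θ)/2
Γ^φ_{θ φ} = 1/tan(θ)
R^θ_{φ θ φ} = ∂_θ Γ^θ_{φ φ} - ∂_φ Γ^θ_{φ θ} + Γ^θ_{θ m} Γ^m_{φ φ} - Γ^θ_{φ m} Γ^m_{φ θ}
  = (-cos(2*θ)) - (0) + (0) - (-cos(θ)^2) = sin(θ)^2
R^φ_{φ φ φ} = 0 (a repeated index in an antisymmetric pair)
R_{φφ} = R^θ_{φ θ φ} + R^φ_{φ φ φ} = (sin(θ)^2) + (0) = sin(θ)^2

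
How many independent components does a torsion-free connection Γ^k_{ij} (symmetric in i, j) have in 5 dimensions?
Γ^k_{ij} has n choices for the upper index and n(n+1)/2 independent symmetric lower index pairs.
Total = 5 × 5×6/2 = 5 × 15 = 75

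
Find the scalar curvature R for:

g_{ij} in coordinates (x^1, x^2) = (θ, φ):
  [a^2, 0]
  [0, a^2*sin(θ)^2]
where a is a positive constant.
Non-zero Christoffel symbols (Γ^k_{ij} = Γ^k_{ji}):
Γ^θ_{φ φ} = -sin(2*θ)/2
Γ^φ_{θ φ} = 1/tan(θ)
Ricci tensor (R_{ij} = R^k_{ikj}): R_{θθ} = 1, R_{θφ} = 0, R_{φφ} = sin(θ)^2
Inverse metric: g^{θθ} = 1/a^2, g^{φφ} = 1/(a^2*sin(θ)^2)
R = g^{ij} R_{ij} = (1/a^2)(1) + (1/(a^2*sin(θ)^2))(sin(θ)^2) = 2/a^2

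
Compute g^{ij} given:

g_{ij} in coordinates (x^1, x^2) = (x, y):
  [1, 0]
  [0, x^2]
The metric is diagonal, so g^{ij} is diagonal with entries 1/g_{ii}: diag(1, 1/(x^2)).
g^{ij}:
  [1, 0]
  [0, 1/x^2]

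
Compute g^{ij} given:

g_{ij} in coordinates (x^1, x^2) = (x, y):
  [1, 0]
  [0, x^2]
The metric is diagonal, so g^{ij} is diagonal with entries 1/g_{ii}: diag(1, 1/(x^2)).
g^{ij}:
  [1, 0]
  [0, 1/x^2]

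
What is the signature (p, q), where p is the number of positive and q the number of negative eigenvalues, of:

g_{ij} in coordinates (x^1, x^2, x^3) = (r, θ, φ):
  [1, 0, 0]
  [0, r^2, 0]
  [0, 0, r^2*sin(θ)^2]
The metric is diagonal, so its eigenvalues are the diagonal entries: 1, r^2, r^2*sin(θ)^2 (at a generic point, where coordinate-dependent entries are positive).
3 positive, 0 negative.
(3, 0) - Riemannian (positive definite)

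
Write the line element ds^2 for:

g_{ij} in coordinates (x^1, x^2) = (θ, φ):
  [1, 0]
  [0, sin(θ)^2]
ds^2 = g_{ij} dx^i dx^j; only the non-zero components contribute.
ds^2 = dθ^2 + sin(θ)^2 dφ^2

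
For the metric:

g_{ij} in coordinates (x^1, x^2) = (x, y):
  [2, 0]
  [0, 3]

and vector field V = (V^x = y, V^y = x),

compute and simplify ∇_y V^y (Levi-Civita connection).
All Christoffel symbols are zero.
∇_y V^y = ∂_y V^y + Γ^y_{y j} V^j
  = (0) + (0)(y) + (0)(x)
  = 0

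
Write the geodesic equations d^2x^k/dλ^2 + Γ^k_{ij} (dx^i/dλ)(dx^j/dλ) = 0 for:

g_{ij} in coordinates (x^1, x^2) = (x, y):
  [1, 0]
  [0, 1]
Geodesic equation: d^2x^k/dλ^2 + Γ^k_{ij} (dx^i/dλ)(dx^j/dλ) = 0.
All Christoffel symbols vanish, so the geodesics are straight lines:
d^2x/dλ^2 = 0
d^2y/dλ^2 = 0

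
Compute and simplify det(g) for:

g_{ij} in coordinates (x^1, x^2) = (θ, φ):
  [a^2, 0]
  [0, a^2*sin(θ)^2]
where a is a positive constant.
For a 2×2 metric: det(g) = g_{11}·g_{22} - g_{12}·g_{21}
= (a^2)·(a^2*sin(θ)^2) - (0)·(0)
= a^4*sin(θ)^2 - 0
det(g) = a^4*sin(θ)^2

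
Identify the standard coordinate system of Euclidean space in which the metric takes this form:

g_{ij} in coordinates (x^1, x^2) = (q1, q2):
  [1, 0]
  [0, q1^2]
The line element ds^2 = dq1^2 + q1^2 dq2^2 is dr^2 + r^2 dθ^2 with q1 = r, q2 = θ.
polar coordinates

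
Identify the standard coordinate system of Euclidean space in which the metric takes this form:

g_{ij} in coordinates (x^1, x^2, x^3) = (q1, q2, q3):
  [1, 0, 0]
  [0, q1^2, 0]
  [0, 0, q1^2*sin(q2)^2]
The line element ds^2 = dq1^2 + q1^2 dq2^2 + q1^2 sin(q2)^2 dq3^2 is dr^2 + r^2 dθ^2 + r^2 sin(θ)^2 dφ^2 with q1 = r, q2 = θ, q3 = φ.
spherical coordinates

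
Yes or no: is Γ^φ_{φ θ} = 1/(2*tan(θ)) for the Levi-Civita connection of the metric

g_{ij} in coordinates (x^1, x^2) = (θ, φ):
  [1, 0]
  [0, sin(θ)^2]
Γ^φ_{φ θ} = (1/2) g^{φφ} (∂_φ g_{φθ} + ∂_θ g_{φφ} - ∂_φ g_{φθ}) = (1/2)(1/sin(θ)^2)((0) + (sin(2*θ)) - (0)) = 1/tan(θ)
This differs from the proposed value 1/(2*tan(θ)).
No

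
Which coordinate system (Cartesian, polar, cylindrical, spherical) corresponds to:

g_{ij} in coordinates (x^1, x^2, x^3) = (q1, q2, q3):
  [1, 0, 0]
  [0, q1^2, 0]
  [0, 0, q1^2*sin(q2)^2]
The line element ds^2 = dq1^2 + q1^2 dq2^2 + q1^2 sin(q2)^2 dq3^2 is dr^2 + r^2 dθ^2 + r^2 sin(θ)^2 dφ^2 with q1 = r, q2 = θ, q3 = φ.
spherical coordinates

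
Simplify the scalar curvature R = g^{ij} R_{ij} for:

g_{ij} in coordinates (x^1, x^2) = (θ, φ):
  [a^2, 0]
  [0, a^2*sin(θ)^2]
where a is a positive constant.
Non-zero Christoffel symbols (Γ^k_{ij} = Γ^k_{ji}):
Γ^θ_{φ φ} = -sin(2*θ)/2
Γ^φ_{θ φ} = 1/tan(θ)
Ricci tensor (R_{ij} = R^k_{ikj}): R_{θθ} = 1, R_{θφ} = 0, R_{φφ} = sin(θ)^2
Inverse metric: g^{θθ} = 1/a^2, g^{φφ} = 1/(a^2*sin(θ)^2)
R = g^{ij} R_{ij} = (1/a^2)(1) + (1/(a^2*sin(θ)^2))(sin(θ)^2) = 2/a^2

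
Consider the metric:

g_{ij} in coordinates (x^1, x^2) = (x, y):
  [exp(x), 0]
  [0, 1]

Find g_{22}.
With x^1 = x, x^2 = y, g_{22} = g_{yy} is the row-2, column-2 entry of the matrix.
g_{22} = 1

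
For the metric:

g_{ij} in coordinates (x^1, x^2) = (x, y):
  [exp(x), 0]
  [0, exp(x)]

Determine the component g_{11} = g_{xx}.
With x^1 = x, x^2 = y, g_{11} = g_{xx} is the row-1, column-1 entry of the matrix.
g_{11} = exp(x)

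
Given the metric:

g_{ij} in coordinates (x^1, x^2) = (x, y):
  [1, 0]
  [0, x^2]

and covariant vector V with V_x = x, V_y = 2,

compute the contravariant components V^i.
Inverse metric (diagonal): g^{xx} = 1, g^{yy} = 1/x^2
V^i = g^{ij} V_j:
V^x = (1)(x) + (0)(2) = x
V^y = (0)(x) + (1/x^2)(2) = 2/x^2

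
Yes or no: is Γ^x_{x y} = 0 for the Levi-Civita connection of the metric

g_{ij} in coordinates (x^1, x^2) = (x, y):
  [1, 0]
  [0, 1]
Γ^x_{x y} = (1/2) g^{xx} (∂_x g_{xy} + ∂_y g_{xx} - ∂_x g_{xy}) = (1/2)(1)((0) + (0) - (0)) = 0
This equals the proposed value 0.
Yes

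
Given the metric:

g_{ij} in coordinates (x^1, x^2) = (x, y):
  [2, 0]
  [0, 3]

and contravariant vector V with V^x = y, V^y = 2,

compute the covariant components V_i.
V_i = g_{ij} V^j:
V_x = (2)(y) + (0)(2) = 2*y
V_y = (0)(y) + (3)(2) = 6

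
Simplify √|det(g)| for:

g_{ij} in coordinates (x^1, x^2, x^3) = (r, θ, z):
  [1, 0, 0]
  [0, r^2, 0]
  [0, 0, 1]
det(g) = r^2
√|det(g)| = r
Volume element: dV = r dr dθ dz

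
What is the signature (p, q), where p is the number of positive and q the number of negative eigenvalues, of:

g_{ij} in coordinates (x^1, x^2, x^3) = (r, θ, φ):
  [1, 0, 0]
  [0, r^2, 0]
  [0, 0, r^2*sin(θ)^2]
The metric is diagonal, so its eigenvalues are the diagonal entries: 1, r^2, r^2*sin(θ)^2 (at a generic point, where coordinate-dependent entries are positive).
3 positive, 0 negative.
(3, 0) - Riemannian (positive definite)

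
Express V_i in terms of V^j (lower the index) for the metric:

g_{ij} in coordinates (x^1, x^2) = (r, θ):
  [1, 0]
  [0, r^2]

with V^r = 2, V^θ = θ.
V_i = g_{ij} V^j:
V_r = (1)(2) + (0)(θ) = 2
V_θ = (0)(2) + (r^2)(θ) = r^2*θ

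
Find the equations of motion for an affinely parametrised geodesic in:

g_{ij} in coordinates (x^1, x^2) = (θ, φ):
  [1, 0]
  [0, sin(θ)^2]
Geodesic equation: d^2x^k/dλ^2 + Γ^k_{ij} (dx^i/dλ)(dx^j/dλ) = 0.
Non-zero Christoffel symbols:
Γ^θ_{φ φ} = -sin(2*θ)/2
Γ^φ_{θ φ} = 1/tan(θ)
Substituting (the symmetric pair Γ^k_{ij}, Γ^k_{ji} combines into a factor 2):
d^2θ/dλ^2 - (sin(2*θ)/2) (dφ/dλ)^2 = 0
d^2φ/dλ^2 + (2/tan(θ)) (dθ/dλ)(dφ/dλ) = 0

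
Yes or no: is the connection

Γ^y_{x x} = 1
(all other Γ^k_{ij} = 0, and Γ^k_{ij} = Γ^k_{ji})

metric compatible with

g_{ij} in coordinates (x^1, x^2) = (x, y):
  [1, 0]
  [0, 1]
Using ∇_k g_{ij} = ∂_k g_{ij} - Γ^m_{ki} g_{mj} - Γ^m_{kj} g_{im}:
∇_x g_{xy} = (0) - (1) - (0) = -1 ≠ 0
So the connection is not metric compatible (it is not the Levi-Civita connection).
No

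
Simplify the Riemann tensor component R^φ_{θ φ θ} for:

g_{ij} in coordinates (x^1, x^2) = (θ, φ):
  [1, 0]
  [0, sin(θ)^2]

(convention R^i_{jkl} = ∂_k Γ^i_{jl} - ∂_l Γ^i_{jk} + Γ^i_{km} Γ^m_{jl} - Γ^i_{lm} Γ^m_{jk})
Non-zero Christoffel symbols (Γ^k_{ij} = Γ^k_{ji}):
Γ^θ_{φ φ} = -sin(2*θ)/2
Γ^φ_{θ φ} = 1/tan(θ)
R^φ_{θ φ θ} = ∂_φ Γ^φ_{θ θ} - ∂_θ Γ^φ_{θ φ} + Γ^φ_{φ m} Γ^m_{θ θ} - Γ^φ_{θ m} Γ^m_{θ φ}
  = (0) - (-1/sin(θ)^2) + (0) - (1/tan(θ)^2) = 1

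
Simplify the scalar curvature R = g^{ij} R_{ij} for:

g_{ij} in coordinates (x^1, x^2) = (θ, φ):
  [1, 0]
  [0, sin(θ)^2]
Non-zero Christoffel symbols (Γ^k_{ij} = Γ^k_{ji}):
Γ^θ_{φ φ} = -sin(2*θ)/2
Γ^φ_{θ φ} = 1/tan(θ)
Ricci tensor (R_{ij} = R^k_{ikj}): R_{θθ} = 1, R_{θφ} = 0, R_{φφ} = sin(θ)^2
Inverse metric: g^{θθ} = 1, g^{φφ} = 1/sin(θ)^2
R = g^{ij} R_{ij} = (1)(1) + (1/sin(θ)^2)(sin(θ)^2) = 2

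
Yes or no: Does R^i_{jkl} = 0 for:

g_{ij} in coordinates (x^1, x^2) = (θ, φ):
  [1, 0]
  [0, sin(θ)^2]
Non-zero Christoffel symbols:
Γ^θ_{φ φ} = -sin(2*θ)/2
Γ^φ_{θ φ} = 1/tan(θ)
Ricci tensor: R_{θθ} = 1, R_{θφ} = 0, R_{φφ} = sin(θ)^2
The Ricci tensor is non-zero, so the Riemann tensor is non-zero: not flat.
No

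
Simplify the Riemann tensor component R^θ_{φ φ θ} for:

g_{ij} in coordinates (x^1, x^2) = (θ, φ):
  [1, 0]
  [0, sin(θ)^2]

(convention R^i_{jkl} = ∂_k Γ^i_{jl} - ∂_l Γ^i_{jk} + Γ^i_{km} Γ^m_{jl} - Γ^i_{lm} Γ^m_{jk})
Non-zero Christoffel symbols (Γ^k_{ij} = Γ^k_{ji}):
Γ^θ_{φ φ} = -sin(2*θ)/2
Γ^φ_{θ φ} = 1/tan(θ)
R^θ_{φ φ θ} = ∂_φ Γ^θ_{φ θ} - ∂_θ Γ^θ_{φ φ} + Γ^θ_{φ m} Γ^m_{φ θ} - Γ^θ_{θ m} Γ^m_{φ φ}
  = (0) - (-cos(2*θ)) + (-cos(θ)^2) - (0) = -sin(θ)^2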